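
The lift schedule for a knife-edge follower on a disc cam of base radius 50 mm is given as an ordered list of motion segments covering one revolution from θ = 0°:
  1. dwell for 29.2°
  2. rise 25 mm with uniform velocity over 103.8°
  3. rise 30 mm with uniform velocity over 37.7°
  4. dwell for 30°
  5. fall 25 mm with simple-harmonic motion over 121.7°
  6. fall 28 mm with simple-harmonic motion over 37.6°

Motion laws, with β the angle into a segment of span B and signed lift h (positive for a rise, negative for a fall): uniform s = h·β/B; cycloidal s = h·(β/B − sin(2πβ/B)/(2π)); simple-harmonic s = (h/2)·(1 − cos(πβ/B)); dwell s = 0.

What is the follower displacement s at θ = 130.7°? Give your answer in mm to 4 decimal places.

seg 1 [0°–29.2°] dwell: s stays 0.0000
seg 2 [29.2°–133°] uniform, h=25: θ=130.7° here. β=101.5, B=103.8. 25·101.5/103.8 = 24.4461 → s = 24.4461

24.4461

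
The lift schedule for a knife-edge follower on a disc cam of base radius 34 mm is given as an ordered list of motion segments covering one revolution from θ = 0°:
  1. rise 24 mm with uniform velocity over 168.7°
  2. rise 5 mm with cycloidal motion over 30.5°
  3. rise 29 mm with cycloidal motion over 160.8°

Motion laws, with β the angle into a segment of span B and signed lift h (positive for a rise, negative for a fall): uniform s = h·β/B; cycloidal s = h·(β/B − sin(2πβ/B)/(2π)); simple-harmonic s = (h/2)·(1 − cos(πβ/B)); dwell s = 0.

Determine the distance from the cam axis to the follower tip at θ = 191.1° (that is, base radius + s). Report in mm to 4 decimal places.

seg 1 [0°–168.7°] uniform, h=24: full span → s += 24 → s = 24.0000
seg 2 [168.7°–199.2°] cycloidal, h=5: θ=191.1° here. β=22.4, B=30.5. 5·(0.7344 − sin(2π·0.7344)/(2π)) = 4.4641 → s = 28.4641
radial distance = base radius + s = 34 + 28.4641 = 62.4641

62.4641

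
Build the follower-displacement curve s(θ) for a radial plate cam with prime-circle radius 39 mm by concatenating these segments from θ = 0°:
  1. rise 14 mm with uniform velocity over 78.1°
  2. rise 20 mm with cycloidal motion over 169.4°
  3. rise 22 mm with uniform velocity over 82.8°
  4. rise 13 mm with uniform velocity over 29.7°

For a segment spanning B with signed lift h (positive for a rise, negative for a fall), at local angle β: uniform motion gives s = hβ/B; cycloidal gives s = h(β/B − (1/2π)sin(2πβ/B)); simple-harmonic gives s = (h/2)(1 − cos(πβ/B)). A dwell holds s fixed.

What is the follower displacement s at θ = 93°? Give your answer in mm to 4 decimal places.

seg 1 [0°–78.1°] uniform, h=14: full span → s += 14 → s = 14.0000
seg 2 [78.1°–247.5°] cycloidal, h=20: θ=93° here. β=14.9, B=169.4. 20·(0.0880 − sin(2π·0.0880)/(2π)) = 0.0882 → s = 14.0882

14.0882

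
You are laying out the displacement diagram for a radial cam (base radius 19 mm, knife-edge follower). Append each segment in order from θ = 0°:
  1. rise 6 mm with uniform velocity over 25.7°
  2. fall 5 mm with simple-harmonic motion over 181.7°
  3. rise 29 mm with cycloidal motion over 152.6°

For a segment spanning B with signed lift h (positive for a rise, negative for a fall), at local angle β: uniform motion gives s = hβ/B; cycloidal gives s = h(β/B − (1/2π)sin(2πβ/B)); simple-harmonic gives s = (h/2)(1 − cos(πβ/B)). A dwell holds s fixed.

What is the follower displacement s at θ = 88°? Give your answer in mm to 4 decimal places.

seg 1 [0°–25.7°] uniform, h=6: full span → s += 6 → s = 6.0000
seg 2 [25.7°–207.4°] simple-harmonic, h=-5: θ=88° here. β=62.3, B=181.7. -5/2·(1 − cos(π·0.3429)) = -1.3154 → s = 4.6846

4.6846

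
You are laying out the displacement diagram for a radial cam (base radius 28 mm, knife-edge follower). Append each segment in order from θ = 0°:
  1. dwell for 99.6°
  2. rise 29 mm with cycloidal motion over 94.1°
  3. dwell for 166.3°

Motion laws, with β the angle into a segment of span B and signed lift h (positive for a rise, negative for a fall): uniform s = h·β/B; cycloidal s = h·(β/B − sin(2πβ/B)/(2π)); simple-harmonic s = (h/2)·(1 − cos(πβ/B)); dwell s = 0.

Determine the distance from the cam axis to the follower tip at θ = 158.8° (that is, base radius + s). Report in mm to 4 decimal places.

seg 1 [0°–99.6°] dwell: s stays 0.0000
seg 2 [99.6°–193.7°] cycloidal, h=29: θ=158.8° here. β=59.2, B=94.1. 29·(0.6291 − sin(2π·0.6291)/(2π)) = 21.5914 → s = 21.5914
radial distance = base radius + s = 28 + 21.5914 = 49.5914

49.5914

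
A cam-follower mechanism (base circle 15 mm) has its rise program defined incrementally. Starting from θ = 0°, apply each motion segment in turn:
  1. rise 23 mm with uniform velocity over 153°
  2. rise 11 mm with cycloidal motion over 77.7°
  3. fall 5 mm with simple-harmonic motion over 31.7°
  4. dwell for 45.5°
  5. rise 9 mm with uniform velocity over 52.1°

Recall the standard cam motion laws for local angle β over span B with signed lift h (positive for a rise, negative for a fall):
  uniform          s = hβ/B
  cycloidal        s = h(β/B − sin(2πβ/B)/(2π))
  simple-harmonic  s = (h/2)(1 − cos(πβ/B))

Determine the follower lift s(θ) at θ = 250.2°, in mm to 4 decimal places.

seg 1 [0°–153°] uniform, h=23: full span → s += 23 → s = 23.0000
seg 2 [153°–230.7°] cycloidal, h=11: full span → s += 11 → s = 34.0000
seg 3 [230.7°–262.4°] simple-harmonic, h=-5: θ=250.2° here. β=19.5, B=31.7. -5/2·(1 − cos(π·0.6151)) = -3.3847 → s = 30.6153

30.6153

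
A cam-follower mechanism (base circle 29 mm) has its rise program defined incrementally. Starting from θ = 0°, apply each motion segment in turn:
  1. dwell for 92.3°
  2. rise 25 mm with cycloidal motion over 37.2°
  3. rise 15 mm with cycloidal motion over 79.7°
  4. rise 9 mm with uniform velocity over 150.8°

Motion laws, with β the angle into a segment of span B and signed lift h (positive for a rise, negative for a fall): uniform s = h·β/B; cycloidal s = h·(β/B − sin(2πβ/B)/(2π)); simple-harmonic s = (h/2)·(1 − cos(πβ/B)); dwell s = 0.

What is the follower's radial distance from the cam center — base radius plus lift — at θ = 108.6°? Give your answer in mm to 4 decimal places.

seg 1 [0°–92.3°] dwell: s stays 0.0000
seg 2 [92.3°–129.5°] cycloidal, h=25: θ=108.6° here. β=16.3, B=37.2. 25·(0.4382 − sin(2π·0.4382)/(2π)) = 9.4472 → s = 9.4472
radial distance = base radius + s = 29 + 9.4472 = 38.4472

38.4472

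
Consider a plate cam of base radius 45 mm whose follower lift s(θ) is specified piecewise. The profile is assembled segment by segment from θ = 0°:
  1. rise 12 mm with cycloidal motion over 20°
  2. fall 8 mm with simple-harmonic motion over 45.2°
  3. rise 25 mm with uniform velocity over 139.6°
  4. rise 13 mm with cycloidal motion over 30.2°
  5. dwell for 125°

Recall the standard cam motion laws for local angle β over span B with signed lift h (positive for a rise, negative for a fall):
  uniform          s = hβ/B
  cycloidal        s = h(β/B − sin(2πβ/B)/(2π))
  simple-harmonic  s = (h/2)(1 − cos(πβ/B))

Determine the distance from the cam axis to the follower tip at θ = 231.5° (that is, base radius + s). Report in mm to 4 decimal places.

seg 1 [0°–20°] cycloidal, h=12: full span → s += 12 → s = 12.0000
seg 2 [20°–65.2°] simple-harmonic, h=-8: full span → s += -8 → s = 4.0000
seg 3 [65.2°–204.8°] uniform, h=25: full span → s += 25 → s = 29.0000
seg 4 [204.8°–235°] cycloidal, h=13: θ=231.5° here. β=26.7, B=30.2. 13·(0.8841 − sin(2π·0.8841)/(2π)) = 12.8703 → s = 41.8703
radial distance = base radius + s = 45 + 41.8703 = 86.8703

86.8703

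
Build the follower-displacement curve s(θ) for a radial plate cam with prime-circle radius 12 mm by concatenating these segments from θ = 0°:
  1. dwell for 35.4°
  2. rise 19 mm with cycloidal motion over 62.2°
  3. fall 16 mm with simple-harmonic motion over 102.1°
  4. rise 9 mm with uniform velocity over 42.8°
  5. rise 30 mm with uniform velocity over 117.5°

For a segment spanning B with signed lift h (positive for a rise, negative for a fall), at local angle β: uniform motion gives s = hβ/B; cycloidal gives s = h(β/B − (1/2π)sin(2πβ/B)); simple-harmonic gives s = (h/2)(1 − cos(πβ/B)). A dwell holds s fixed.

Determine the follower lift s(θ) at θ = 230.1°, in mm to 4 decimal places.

seg 1 [0°–35.4°] dwell: s stays 0.0000
seg 2 [35.4°–97.6°] cycloidal, h=19: full span → s += 19 → s = 19.0000
seg 3 [97.6°–199.7°] simple-harmonic, h=-16: full span → s += -16 → s = 3.0000
seg 4 [199.7°–242.5°] uniform, h=9: θ=230.1° here. β=30.4, B=42.8. 9·30.4/42.8 = 6.3925 → s = 9.3925

9.3925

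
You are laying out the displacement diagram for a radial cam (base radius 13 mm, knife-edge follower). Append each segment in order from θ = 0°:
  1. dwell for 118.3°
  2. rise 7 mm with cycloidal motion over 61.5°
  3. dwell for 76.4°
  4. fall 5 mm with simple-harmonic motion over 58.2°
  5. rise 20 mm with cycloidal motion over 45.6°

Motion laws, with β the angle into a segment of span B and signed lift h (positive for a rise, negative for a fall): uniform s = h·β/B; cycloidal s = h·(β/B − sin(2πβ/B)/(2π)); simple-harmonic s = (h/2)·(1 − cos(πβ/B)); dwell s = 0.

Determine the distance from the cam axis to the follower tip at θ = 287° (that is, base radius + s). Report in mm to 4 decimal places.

seg 1 [0°–118.3°] dwell: s stays 0.0000
seg 2 [118.3°–179.8°] cycloidal, h=7: full span → s += 7 → s = 7.0000
seg 3 [179.8°–256.2°] dwell: s stays 7.0000
seg 4 [256.2°–314.4°] simple-harmonic, h=-5: θ=287° here. β=30.8, B=58.2. -5/2·(1 − cos(π·0.5292)) = -2.7291 → s = 4.2709
radial distance = base radius + s = 13 + 4.2709 = 17.2709

17.2709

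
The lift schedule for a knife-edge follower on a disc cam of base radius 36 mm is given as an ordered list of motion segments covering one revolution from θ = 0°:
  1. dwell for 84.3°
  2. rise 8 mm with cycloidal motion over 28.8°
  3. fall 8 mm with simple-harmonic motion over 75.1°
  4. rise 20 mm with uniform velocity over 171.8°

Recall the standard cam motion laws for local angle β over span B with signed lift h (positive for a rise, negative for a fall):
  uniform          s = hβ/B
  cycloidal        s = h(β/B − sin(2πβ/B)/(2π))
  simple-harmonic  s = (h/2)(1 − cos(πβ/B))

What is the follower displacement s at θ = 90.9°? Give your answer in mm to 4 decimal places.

seg 1 [0°–84.3°] dwell: s stays 0.0000
seg 2 [84.3°–113.1°] cycloidal, h=8: θ=90.9° here. β=6.6, B=28.8. 8·(0.2292 − sin(2π·0.2292)/(2π)) = 0.5710 → s = 0.5710

0.5710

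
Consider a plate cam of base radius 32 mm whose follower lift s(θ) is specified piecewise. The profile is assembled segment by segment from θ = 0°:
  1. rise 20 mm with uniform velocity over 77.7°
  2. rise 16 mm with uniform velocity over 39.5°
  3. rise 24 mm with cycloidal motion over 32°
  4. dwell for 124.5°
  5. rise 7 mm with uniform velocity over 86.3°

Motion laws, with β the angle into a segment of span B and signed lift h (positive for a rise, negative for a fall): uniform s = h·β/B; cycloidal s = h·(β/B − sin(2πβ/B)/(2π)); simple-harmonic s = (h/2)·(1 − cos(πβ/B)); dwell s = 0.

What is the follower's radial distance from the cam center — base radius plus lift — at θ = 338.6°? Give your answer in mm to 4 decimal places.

seg 1 [0°–77.7°] uniform, h=20: full span → s += 20 → s = 20.0000
seg 2 [77.7°–117.2°] uniform, h=16: full span → s += 16 → s = 36.0000
seg 3 [117.2°–149.2°] cycloidal, h=24: full span → s += 24 → s = 60.0000
seg 4 [149.2°–273.7°] dwell: s stays 60.0000
seg 5 [273.7°–360°] uniform, h=7: θ=338.6° here. β=64.9, B=86.3. 7·64.9/86.3 = 5.2642 → s = 65.2642
radial distance = base radius + s = 32 + 65.2642 = 97.2642

97.2642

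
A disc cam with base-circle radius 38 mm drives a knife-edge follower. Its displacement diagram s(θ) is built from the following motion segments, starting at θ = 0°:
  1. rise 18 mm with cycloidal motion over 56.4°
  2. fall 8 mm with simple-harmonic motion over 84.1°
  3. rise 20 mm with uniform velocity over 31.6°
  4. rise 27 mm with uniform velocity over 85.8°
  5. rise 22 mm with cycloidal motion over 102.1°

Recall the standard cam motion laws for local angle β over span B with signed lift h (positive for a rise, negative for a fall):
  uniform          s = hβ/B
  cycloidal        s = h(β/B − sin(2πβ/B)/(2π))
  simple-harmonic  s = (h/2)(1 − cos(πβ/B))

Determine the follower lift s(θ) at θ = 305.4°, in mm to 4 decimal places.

seg 1 [0°–56.4°] cycloidal, h=18: full span → s += 18 → s = 18.0000
seg 2 [56.4°–140.5°] simple-harmonic, h=-8: full span → s += -8 → s = 10.0000
seg 3 [140.5°–172.1°] uniform, h=20: full span → s += 20 → s = 30.0000
seg 4 [172.1°–257.9°] uniform, h=27: full span → s += 27 → s = 57.0000
seg 5 [257.9°–360°] cycloidal, h=22: θ=305.4° here. β=47.5, B=102.1. 22·(0.4652 − sin(2π·0.4652)/(2π)) = 9.4762 → s = 66.4762

66.4762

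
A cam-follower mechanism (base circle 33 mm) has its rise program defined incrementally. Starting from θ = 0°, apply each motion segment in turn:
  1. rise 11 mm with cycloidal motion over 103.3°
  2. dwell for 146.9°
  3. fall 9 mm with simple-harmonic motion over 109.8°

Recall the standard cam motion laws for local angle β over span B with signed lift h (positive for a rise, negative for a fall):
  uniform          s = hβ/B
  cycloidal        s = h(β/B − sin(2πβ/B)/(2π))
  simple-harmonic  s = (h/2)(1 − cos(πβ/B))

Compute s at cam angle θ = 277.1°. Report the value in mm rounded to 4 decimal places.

seg 1 [0°–103.3°] cycloidal, h=11: full span → s += 11 → s = 11.0000
seg 2 [103.3°–250.2°] dwell: s stays 11.0000
seg 3 [250.2°–360°] simple-harmonic, h=-9: θ=277.1° here. β=26.9, B=109.8. -9/2·(1 − cos(π·0.2450)) = -1.2683 → s = 9.7317

9.7317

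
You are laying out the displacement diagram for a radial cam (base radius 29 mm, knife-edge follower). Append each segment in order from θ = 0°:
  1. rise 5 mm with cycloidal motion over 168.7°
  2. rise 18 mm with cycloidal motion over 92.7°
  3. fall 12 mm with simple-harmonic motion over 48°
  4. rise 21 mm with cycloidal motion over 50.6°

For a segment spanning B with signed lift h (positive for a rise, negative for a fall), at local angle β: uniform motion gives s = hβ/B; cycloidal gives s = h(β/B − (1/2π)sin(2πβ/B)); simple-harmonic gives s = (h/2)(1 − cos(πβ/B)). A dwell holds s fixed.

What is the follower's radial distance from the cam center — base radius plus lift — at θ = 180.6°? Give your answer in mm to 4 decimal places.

seg 1 [0°–168.7°] cycloidal, h=5: full span → s += 5 → s = 5.0000
seg 2 [168.7°–261.4°] cycloidal, h=18: θ=180.6° here. β=11.9, B=92.7. 18·(0.1284 − sin(2π·0.1284)/(2π)) = 0.2425 → s = 5.2425
radial distance = base radius + s = 29 + 5.2425 = 34.2425

34.2425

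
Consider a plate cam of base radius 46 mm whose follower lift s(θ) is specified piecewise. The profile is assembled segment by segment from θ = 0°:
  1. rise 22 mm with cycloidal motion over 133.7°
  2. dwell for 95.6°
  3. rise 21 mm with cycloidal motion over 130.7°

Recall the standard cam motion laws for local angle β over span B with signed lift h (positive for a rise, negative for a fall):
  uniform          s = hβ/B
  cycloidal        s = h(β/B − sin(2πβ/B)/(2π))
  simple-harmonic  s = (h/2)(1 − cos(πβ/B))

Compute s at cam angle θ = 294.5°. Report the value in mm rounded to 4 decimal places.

seg 1 [0°–133.7°] cycloidal, h=22: full span → s += 22 → s = 22.0000
seg 2 [133.7°–229.3°] dwell: s stays 22.0000
seg 3 [229.3°–360°] cycloidal, h=21: θ=294.5° here. β=65.2, B=130.7. 21·(0.4989 − sin(2π·0.4989)/(2π)) = 10.4518 → s = 32.4518

32.4518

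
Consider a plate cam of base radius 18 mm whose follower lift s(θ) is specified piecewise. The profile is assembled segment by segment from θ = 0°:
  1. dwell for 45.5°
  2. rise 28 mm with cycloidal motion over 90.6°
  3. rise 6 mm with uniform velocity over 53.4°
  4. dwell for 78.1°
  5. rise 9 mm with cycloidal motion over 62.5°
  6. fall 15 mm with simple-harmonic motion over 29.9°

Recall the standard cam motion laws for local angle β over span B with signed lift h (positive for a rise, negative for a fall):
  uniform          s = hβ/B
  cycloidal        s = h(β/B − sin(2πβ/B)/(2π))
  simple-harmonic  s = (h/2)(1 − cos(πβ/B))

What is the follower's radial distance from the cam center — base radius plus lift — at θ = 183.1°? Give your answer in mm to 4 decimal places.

seg 1 [0°–45.5°] dwell: s stays 0.0000
seg 2 [45.5°–136.1°] cycloidal, h=28: full span → s += 28 → s = 28.0000
seg 3 [136.1°–189.5°] uniform, h=6: θ=183.1° here. β=47, B=53.4. 6·47/53.4 = 5.2809 → s = 33.2809
radial distance = base radius + s = 18 + 33.2809 = 51.2809

51.2809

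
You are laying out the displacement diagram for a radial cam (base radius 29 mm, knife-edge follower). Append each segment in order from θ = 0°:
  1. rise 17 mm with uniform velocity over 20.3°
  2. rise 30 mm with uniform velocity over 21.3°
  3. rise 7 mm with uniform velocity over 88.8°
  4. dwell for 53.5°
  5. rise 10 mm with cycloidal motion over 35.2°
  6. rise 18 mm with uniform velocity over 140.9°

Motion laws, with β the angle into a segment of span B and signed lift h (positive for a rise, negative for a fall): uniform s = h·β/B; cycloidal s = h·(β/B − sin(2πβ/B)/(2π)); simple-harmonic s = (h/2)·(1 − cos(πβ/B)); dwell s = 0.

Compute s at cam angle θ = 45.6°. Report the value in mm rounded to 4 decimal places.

seg 1 [0°–20.3°] uniform, h=17: full span → s += 17 → s = 17.0000
seg 2 [20.3°–41.6°] uniform, h=30: full span → s += 30 → s = 47.0000
seg 3 [41.6°–130.4°] uniform, h=7: θ=45.6° here. β=4, B=88.8. 7·4/88.8 = 0.3153 → s = 47.3153

47.3153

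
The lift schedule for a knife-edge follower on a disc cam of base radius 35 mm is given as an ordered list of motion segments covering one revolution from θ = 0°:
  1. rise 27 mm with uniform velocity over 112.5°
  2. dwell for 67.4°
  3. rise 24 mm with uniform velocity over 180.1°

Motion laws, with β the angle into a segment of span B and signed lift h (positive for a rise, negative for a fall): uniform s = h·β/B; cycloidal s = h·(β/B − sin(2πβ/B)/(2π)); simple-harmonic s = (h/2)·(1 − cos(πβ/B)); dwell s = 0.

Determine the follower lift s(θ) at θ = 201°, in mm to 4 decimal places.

seg 1 [0°–112.5°] uniform, h=27: full span → s += 27 → s = 27.0000
seg 2 [112.5°–179.9°] dwell: s stays 27.0000
seg 3 [179.9°–360°] uniform, h=24: θ=201° here. β=21.1, B=180.1. 24·21.1/180.1 = 2.8118 → s = 29.8118

29.8118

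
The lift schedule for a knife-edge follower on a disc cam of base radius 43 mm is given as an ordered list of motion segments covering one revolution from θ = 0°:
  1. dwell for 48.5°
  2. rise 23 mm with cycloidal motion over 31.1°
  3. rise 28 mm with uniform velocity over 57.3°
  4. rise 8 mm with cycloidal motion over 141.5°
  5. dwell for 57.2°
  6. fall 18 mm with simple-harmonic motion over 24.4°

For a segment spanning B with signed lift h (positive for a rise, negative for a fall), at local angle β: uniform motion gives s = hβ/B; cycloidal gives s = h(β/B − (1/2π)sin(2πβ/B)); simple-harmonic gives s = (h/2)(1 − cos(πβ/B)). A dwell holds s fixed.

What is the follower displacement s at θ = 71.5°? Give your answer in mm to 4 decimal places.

seg 1 [0°–48.5°] dwell: s stays 0.0000
seg 2 [48.5°–79.6°] cycloidal, h=23: θ=71.5° here. β=23, B=31.1. 23·(0.7395 − sin(2π·0.7395)/(2π)) = 20.6623 → s = 20.6623

20.6623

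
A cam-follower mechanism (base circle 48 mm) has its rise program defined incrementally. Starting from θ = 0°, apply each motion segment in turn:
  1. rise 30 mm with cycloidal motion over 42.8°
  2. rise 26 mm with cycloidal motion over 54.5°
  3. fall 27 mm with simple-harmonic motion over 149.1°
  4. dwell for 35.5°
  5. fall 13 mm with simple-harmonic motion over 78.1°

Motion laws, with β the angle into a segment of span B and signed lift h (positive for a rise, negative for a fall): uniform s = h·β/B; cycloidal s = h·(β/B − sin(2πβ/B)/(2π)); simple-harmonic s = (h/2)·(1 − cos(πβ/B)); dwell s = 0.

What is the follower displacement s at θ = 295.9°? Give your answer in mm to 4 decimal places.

seg 1 [0°–42.8°] cycloidal, h=30: full span → s += 30 → s = 30.0000
seg 2 [42.8°–97.3°] cycloidal, h=26: full span → s += 26 → s = 56.0000
seg 3 [97.3°–246.4°] simple-harmonic, h=-27: full span → s += -27 → s = 29.0000
seg 4 [246.4°–281.9°] dwell: s stays 29.0000
seg 5 [281.9°–360°] simple-harmonic, h=-13: θ=295.9° here. β=14, B=78.1. -13/2·(1 − cos(π·0.1793)) = -1.0038 → s = 27.9962

27.9962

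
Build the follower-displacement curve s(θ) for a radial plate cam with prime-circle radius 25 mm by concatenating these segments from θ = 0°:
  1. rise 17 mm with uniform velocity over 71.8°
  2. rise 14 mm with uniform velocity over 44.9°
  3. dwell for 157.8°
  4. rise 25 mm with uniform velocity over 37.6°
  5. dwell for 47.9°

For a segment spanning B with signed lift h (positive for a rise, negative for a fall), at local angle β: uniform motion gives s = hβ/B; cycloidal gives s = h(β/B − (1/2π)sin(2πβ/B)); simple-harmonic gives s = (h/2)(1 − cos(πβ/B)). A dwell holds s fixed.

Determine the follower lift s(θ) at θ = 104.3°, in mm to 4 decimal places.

seg 1 [0°–71.8°] uniform, h=17: full span → s += 17 → s = 17.0000
seg 2 [71.8°–116.7°] uniform, h=14: θ=104.3° here. β=32.5, B=44.9. 14·32.5/44.9 = 10.1336 → s = 27.1336

27.1336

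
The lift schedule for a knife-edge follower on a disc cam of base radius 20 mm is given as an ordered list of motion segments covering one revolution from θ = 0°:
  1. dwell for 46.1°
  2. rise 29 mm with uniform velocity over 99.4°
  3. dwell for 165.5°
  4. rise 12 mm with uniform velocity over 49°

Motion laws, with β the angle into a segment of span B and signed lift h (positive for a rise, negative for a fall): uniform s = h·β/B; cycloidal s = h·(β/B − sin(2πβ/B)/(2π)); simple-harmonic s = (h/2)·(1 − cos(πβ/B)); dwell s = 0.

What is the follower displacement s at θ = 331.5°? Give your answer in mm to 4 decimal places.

seg 1 [0°–46.1°] dwell: s stays 0.0000
seg 2 [46.1°–145.5°] uniform, h=29: full span → s += 29 → s = 29.0000
seg 3 [145.5°–311°] dwell: s stays 29.0000
seg 4 [311°–360°] uniform, h=12: θ=331.5° here. β=20.5, B=49. 12·20.5/49 = 5.0204 → s = 34.0204

34.0204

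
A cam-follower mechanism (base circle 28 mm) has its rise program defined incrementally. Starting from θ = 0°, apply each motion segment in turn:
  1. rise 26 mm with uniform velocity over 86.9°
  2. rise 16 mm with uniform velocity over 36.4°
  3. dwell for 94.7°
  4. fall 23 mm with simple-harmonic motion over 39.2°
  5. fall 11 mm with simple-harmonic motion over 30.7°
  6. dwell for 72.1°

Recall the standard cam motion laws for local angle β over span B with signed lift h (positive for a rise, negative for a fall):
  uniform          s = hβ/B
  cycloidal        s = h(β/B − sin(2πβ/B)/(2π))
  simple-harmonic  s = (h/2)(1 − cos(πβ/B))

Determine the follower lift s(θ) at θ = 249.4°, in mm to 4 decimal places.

seg 1 [0°–86.9°] uniform, h=26: full span → s += 26 → s = 26.0000
seg 2 [86.9°–123.3°] uniform, h=16: full span → s += 16 → s = 42.0000
seg 3 [123.3°–218°] dwell: s stays 42.0000
seg 4 [218°–257.2°] simple-harmonic, h=-23: θ=249.4° here. β=31.4, B=39.2. -23/2·(1 − cos(π·0.8010)) = -20.8253 → s = 21.1747

21.1747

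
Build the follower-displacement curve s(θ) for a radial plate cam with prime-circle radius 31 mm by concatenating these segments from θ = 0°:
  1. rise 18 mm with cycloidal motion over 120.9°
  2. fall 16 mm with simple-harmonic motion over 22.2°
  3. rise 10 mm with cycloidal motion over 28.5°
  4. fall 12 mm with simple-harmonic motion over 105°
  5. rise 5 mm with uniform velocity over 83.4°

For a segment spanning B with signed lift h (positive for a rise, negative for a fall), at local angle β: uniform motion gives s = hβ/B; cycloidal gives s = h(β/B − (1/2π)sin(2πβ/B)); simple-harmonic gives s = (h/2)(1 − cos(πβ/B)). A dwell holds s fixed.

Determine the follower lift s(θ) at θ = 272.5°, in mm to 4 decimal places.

seg 1 [0°–120.9°] cycloidal, h=18: full span → s += 18 → s = 18.0000
seg 2 [120.9°–143.1°] simple-harmonic, h=-16: full span → s += -16 → s = 2.0000
seg 3 [143.1°–171.6°] cycloidal, h=10: full span → s += 10 → s = 12.0000
seg 4 [171.6°–276.6°] simple-harmonic, h=-12: θ=272.5° here. β=100.9, B=105. -12/2·(1 − cos(π·0.9610)) = -11.9549 → s = 0.0451

0.0451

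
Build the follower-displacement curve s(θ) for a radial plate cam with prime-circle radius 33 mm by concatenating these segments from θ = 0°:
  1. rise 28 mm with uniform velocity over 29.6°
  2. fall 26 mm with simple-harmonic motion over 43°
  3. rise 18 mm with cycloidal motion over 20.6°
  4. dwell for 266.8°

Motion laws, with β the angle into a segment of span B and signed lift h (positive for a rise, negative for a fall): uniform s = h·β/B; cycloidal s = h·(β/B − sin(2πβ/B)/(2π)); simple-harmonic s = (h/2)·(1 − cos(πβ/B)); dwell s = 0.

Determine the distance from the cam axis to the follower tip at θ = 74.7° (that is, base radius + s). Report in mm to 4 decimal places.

seg 1 [0°–29.6°] uniform, h=28: full span → s += 28 → s = 28.0000
seg 2 [29.6°–72.6°] simple-harmonic, h=-26: full span → s += -26 → s = 2.0000
seg 3 [72.6°–93.2°] cycloidal, h=18: θ=74.7° here. β=2.1, B=20.6. 18·(0.1019 − sin(2π·0.1019)/(2π)) = 0.1229 → s = 2.1229
radial distance = base radius + s = 33 + 2.1229 = 35.1229

35.1229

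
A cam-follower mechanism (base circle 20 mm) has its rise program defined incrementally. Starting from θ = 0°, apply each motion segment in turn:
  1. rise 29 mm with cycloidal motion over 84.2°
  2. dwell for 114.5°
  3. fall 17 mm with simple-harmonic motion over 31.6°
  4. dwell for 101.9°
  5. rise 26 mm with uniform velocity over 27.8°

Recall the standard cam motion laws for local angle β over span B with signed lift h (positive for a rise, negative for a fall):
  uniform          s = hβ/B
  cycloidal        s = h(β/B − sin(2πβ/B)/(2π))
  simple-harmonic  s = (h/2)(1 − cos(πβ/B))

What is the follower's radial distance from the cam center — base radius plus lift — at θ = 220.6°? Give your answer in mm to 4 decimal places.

seg 1 [0°–84.2°] cycloidal, h=29: full span → s += 29 → s = 29.0000
seg 2 [84.2°–198.7°] dwell: s stays 29.0000
seg 3 [198.7°–230.3°] simple-harmonic, h=-17: θ=220.6° here. β=21.9, B=31.6. -17/2·(1 − cos(π·0.6930)) = -13.3446 → s = 15.6554
radial distance = base radius + s = 20 + 15.6554 = 35.6554

35.6554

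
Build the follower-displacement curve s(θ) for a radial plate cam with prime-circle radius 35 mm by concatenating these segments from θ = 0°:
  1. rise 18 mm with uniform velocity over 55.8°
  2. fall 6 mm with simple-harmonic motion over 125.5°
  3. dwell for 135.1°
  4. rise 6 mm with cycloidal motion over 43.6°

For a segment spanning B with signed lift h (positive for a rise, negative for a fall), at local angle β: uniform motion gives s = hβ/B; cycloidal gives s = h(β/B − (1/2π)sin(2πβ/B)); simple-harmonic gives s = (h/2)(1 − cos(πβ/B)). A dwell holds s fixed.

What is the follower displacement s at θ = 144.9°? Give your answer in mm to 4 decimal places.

seg 1 [0°–55.8°] uniform, h=18: full span → s += 18 → s = 18.0000
seg 2 [55.8°–181.3°] simple-harmonic, h=-6: θ=144.9° here. β=89.1, B=125.5. -6/2·(1 − cos(π·0.7100)) = -4.8384 → s = 13.1616

13.1616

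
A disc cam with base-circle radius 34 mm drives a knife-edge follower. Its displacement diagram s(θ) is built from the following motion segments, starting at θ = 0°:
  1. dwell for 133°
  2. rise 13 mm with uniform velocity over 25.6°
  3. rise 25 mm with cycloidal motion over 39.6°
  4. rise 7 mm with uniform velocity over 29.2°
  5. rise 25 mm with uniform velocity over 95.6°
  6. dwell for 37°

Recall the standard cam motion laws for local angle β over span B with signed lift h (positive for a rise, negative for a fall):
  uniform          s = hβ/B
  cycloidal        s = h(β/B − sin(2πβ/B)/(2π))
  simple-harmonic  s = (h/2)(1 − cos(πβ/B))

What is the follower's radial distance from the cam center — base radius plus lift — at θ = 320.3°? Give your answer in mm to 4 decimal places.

seg 1 [0°–133°] dwell: s stays 0.0000
seg 2 [133°–158.6°] uniform, h=13: full span → s += 13 → s = 13.0000
seg 3 [158.6°–198.2°] cycloidal, h=25: full span → s += 25 → s = 38.0000
seg 4 [198.2°–227.4°] uniform, h=7: full span → s += 7 → s = 45.0000
seg 5 [227.4°–323°] uniform, h=25: θ=320.3° here. β=92.9, B=95.6. 25·92.9/95.6 = 24.2939 → s = 69.2939
radial distance = base radius + s = 34 + 69.2939 = 103.2939

103.2939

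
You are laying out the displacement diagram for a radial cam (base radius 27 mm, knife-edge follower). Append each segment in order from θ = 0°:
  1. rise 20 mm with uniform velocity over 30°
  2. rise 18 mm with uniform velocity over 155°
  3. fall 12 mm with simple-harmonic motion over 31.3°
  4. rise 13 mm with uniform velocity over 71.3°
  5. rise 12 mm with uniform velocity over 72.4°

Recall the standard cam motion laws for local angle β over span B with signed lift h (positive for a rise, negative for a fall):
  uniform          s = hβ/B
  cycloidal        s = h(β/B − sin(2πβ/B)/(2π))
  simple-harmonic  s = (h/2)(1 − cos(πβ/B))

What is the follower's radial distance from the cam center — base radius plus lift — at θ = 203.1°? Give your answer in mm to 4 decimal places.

seg 1 [0°–30°] uniform, h=20: full span → s += 20 → s = 20.0000
seg 2 [30°–185°] uniform, h=18: full span → s += 18 → s = 38.0000
seg 3 [185°–216.3°] simple-harmonic, h=-12: θ=203.1° here. β=18.1, B=31.3. -12/2·(1 − cos(π·0.5783)) = -7.4606 → s = 30.5394
radial distance = base radius + s = 27 + 30.5394 = 57.5394

57.5394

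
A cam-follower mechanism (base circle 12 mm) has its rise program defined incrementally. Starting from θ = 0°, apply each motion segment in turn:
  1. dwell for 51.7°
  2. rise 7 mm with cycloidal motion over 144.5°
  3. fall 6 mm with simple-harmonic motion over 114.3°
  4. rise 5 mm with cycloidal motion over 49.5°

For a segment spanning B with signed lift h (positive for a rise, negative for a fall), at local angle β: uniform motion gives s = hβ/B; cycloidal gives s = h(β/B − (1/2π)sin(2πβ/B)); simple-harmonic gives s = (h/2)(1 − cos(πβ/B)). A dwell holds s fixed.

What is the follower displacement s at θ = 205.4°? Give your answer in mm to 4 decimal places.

seg 1 [0°–51.7°] dwell: s stays 0.0000
seg 2 [51.7°–196.2°] cycloidal, h=7: full span → s += 7 → s = 7.0000
seg 3 [196.2°–310.5°] simple-harmonic, h=-6: θ=205.4° here. β=9.2, B=114.3. -6/2·(1 − cos(π·0.0805)) = -0.0954 → s = 6.9046

6.9046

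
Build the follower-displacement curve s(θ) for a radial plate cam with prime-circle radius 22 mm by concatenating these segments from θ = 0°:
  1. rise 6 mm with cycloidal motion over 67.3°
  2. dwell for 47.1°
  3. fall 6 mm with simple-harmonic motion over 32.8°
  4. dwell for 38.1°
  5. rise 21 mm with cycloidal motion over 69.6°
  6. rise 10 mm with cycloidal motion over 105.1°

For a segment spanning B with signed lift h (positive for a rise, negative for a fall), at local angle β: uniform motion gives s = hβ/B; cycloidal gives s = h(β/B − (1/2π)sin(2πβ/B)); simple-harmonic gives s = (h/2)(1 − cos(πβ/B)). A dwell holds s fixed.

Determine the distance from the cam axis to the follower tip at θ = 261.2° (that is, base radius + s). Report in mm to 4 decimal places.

seg 1 [0°–67.3°] cycloidal, h=6: full span → s += 6 → s = 6.0000
seg 2 [67.3°–114.4°] dwell: s stays 6.0000
seg 3 [114.4°–147.2°] simple-harmonic, h=-6: full span → s += -6 → s = 0.0000
seg 4 [147.2°–185.3°] dwell: s stays 0.0000
seg 5 [185.3°–254.9°] cycloidal, h=21: full span → s += 21 → s = 21.0000
seg 6 [254.9°–360°] cycloidal, h=10: θ=261.2° here. β=6.3, B=105.1. 10·(0.0599 − sin(2π·0.0599)/(2π)) = 0.0141 → s = 21.0141
radial distance = base radius + s = 22 + 21.0141 = 43.0141

43.0141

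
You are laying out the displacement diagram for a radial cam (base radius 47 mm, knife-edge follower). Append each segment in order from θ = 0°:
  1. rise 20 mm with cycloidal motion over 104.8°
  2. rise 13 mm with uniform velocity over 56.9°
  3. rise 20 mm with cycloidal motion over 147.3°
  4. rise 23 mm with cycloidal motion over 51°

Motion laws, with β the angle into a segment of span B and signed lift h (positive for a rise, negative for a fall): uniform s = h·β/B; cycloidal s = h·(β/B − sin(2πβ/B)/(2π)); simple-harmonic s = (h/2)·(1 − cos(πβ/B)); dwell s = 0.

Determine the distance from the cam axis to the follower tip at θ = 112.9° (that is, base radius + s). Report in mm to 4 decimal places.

seg 1 [0°–104.8°] cycloidal, h=20: full span → s += 20 → s = 20.0000
seg 2 [104.8°–161.7°] uniform, h=13: θ=112.9° here. β=8.1, B=56.9. 13·8.1/56.9 = 1.8506 → s = 21.8506
radial distance = base radius + s = 47 + 21.8506 = 68.8506

68.8506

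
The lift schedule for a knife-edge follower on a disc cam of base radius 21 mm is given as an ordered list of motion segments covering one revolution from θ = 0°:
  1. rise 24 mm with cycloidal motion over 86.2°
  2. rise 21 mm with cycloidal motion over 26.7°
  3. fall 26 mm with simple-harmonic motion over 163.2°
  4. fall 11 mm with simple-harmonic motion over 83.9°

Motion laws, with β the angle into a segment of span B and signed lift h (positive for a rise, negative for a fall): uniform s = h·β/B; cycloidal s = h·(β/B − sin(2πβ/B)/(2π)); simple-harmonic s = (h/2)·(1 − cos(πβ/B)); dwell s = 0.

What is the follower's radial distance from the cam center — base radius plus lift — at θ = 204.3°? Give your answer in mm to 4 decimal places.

seg 1 [0°–86.2°] cycloidal, h=24: full span → s += 24 → s = 24.0000
seg 2 [86.2°–112.9°] cycloidal, h=21: full span → s += 21 → s = 45.0000
seg 3 [112.9°–276.1°] simple-harmonic, h=-26: θ=204.3° here. β=91.4, B=163.2. -26/2·(1 − cos(π·0.5600)) = -15.4379 → s = 29.5621
radial distance = base radius + s = 21 + 29.5621 = 50.5621

50.5621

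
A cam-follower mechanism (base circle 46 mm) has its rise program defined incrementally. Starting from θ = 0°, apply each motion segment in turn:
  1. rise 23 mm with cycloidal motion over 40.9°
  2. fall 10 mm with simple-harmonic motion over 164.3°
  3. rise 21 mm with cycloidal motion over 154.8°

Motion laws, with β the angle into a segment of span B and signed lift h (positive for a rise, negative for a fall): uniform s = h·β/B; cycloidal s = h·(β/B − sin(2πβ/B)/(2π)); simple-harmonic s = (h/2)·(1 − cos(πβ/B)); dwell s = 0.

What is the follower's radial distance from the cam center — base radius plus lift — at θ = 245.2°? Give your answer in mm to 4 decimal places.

seg 1 [0°–40.9°] cycloidal, h=23: full span → s += 23 → s = 23.0000
seg 2 [40.9°–205.2°] simple-harmonic, h=-10: full span → s += -10 → s = 13.0000
seg 3 [205.2°–360°] cycloidal, h=21: θ=245.2° here. β=40, B=154.8. 21·(0.2584 − sin(2π·0.2584)/(2π)) = 2.0888 → s = 15.0888
radial distance = base radius + s = 46 + 15.0888 = 61.0888

61.0888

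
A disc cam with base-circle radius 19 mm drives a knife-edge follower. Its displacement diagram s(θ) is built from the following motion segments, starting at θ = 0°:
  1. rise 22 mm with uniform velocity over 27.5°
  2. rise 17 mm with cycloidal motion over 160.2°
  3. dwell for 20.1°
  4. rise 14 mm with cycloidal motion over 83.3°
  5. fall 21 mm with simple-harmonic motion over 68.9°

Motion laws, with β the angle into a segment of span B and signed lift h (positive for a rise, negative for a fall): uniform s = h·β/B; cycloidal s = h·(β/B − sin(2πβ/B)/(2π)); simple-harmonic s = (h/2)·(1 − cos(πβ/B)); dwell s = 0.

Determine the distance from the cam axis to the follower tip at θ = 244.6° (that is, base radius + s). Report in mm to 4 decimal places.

seg 1 [0°–27.5°] uniform, h=22: full span → s += 22 → s = 22.0000
seg 2 [27.5°–187.7°] cycloidal, h=17: full span → s += 17 → s = 39.0000
seg 3 [187.7°–207.8°] dwell: s stays 39.0000
seg 4 [207.8°–291.1°] cycloidal, h=14: θ=244.6° here. β=36.8, B=83.3. 14·(0.4418 − sin(2π·0.4418)/(2π)) = 5.3878 → s = 44.3878
radial distance = base radius + s = 19 + 44.3878 = 63.3878

63.3878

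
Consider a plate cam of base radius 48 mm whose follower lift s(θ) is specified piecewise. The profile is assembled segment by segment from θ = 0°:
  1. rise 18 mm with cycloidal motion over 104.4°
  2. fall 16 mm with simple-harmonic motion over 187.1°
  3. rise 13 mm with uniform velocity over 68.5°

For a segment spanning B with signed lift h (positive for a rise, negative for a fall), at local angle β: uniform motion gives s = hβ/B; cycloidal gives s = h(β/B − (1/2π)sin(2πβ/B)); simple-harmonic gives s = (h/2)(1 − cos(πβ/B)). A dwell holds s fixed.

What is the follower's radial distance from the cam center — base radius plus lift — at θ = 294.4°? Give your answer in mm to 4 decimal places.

seg 1 [0°–104.4°] cycloidal, h=18: full span → s += 18 → s = 18.0000
seg 2 [104.4°–291.5°] simple-harmonic, h=-16: full span → s += -16 → s = 2.0000
seg 3 [291.5°–360°] uniform, h=13: θ=294.4° here. β=2.9, B=68.5. 13·2.9/68.5 = 0.5504 → s = 2.5504
radial distance = base radius + s = 48 + 2.5504 = 50.5504

50.5504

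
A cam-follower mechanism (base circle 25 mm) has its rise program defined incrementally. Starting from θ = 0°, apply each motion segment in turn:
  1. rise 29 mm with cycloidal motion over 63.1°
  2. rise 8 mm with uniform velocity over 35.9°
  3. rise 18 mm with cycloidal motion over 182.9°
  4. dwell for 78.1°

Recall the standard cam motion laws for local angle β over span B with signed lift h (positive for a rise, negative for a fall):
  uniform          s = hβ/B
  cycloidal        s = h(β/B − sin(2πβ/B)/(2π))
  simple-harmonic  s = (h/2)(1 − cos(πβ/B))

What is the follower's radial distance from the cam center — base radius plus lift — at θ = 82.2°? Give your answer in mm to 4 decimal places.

seg 1 [0°–63.1°] cycloidal, h=29: full span → s += 29 → s = 29.0000
seg 2 [63.1°–99°] uniform, h=8: θ=82.2° here. β=19.1, B=35.9. 8·19.1/35.9 = 4.2563 → s = 33.2563
radial distance = base radius + s = 25 + 33.2563 = 58.2563

58.2563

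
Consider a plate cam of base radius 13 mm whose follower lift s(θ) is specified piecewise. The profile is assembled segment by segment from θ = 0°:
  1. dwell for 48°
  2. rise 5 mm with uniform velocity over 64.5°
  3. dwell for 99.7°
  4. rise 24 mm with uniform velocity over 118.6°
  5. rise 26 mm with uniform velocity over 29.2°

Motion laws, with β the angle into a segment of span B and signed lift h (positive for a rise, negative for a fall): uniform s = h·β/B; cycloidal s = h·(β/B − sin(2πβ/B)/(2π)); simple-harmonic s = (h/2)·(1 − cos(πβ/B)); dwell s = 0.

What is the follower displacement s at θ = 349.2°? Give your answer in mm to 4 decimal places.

seg 1 [0°–48°] dwell: s stays 0.0000
seg 2 [48°–112.5°] uniform, h=5: full span → s += 5 → s = 5.0000
seg 3 [112.5°–212.2°] dwell: s stays 5.0000
seg 4 [212.2°–330.8°] uniform, h=24: full span → s += 24 → s = 29.0000
seg 5 [330.8°–360°] uniform, h=26: θ=349.2° here. β=18.4, B=29.2. 26·18.4/29.2 = 16.3836 → s = 45.3836

45.3836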